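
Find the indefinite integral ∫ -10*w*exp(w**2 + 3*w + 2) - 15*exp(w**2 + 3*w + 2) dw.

-5*exp(w**2 + 3*w + 2) + C

Let u = w**2 + 3*w + 2, so du = (2*w + 3) dw.
Rewriting, the integral becomes -5·∫ e^u du = -5·e^u.
Substituting back, u = w**2 + 3*w + 2.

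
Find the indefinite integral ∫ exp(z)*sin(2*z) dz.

Let I denote the integral. Integrate by parts with u = sin(2*z), dv = exp(z) dz, so v = exp(z): I = exp(z)*sin(2*z) − 2·∫ exp(z)*cos(2*z) dz.
Apply parts again with u = cos(2*z), dv = exp(z) dz: ∫ exp(z)*cos(2*z) dz = exp(z)*cos(2*z) + 2·I. Substituting back brings back I: I = exp(z)*sin(2*z) - 2*exp(z)*cos(2*z) − 4·I.
Solving for I: (1 + 4)·I equals the remaining terms, so I = (1/5)·(exp(z)*sin(2*z) - 2*exp(z)*cos(2*z)).

exp(z)*sin(2*z)/5 - 2*exp(z)*cos(2*z)/5 + C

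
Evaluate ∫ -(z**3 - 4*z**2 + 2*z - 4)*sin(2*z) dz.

z**3*cos(2*z)/2 - 3*z**2*sin(2*z)/4 - 2*z**2*cos(2*z) + 2*z*sin(2*z) + z*cos(2*z)/4 - sin(2*z)/8 - cos(2*z) + C

Use integration by parts with u = z**3 - 4*z**2 + 2*z - 4, dv = -sin(2*z) dz, so v = cos(2*z)/2.
Apply parts 3 times (tabular method): alternate signs, differentiate u down to 0, integrate dv up.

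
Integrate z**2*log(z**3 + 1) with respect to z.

z**3*log(z**3 + 1)/3 - z**3/3 + log(z**3 + 1)/3 + C

Let u = z**3 + 1, so du = (3*z**2) dz.
The integral becomes (1/3)·∫ log(u) du; integrate by parts with u′=log(u), dv′=du.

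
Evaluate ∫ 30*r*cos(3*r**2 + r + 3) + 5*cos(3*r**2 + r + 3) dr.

5*sin(3*r**2 + r + 3) + C

Let u = 3*r**2 + r + 3, so du = (6*r + 1) dr.
Rewriting, the integral becomes 5·∫ cos(u) du = 5·sin(u).
Substituting back, u = 3*r**2 + r + 3.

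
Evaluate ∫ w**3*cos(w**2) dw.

Let u = w², du = 2w dw; rewrite as (1/2)∫ u^1·cos(1u) du.
Now integrate by parts 1 time.

w**2*sin(w**2)/2 + cos(w**2)/2 + C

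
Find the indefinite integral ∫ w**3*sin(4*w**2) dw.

Let u = w², du = 2w dw; rewrite as (1/2)∫ u^1·sin(4u) du.
Now integrate by parts 1 time.

-w**2*cos(4*w**2)/8 + sin(4*w**2)/32 + C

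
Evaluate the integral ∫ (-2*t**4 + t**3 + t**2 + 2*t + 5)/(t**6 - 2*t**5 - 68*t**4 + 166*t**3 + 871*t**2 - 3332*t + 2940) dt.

Factor the denominator: (t - 7)*(t - 3)*(t - 2)**2*(t + 5)*(t + 7).
Partial-fraction decomposition: 1021/(4536*(t + 7)) - 1355/(9408*(t + 5)) - 17768/(99225*(t - 2)) - 11/(315*(t - 2)**2) + 23/(64*(t - 3)) - 4391/(16800*(t - 7)).
Integrate each term; A/(t−a) gives A·log|t−a|; A/(t−a)² gives −A/(t−a).

-4391*log(t - 7)/16800 + 23*log(t - 3)/64 - 17768*log(t - 2)/99225 - 1355*log(t + 5)/9408 + 1021*log(t + 7)/4536 + 11/(315*t - 630) + C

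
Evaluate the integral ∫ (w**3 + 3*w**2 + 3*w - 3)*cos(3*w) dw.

Use integration by parts with u = w**3 + 3*w**2 + 3*w - 3, dv = cos(3*w) dw, so v = sin(3*w)/3.
Apply parts 3 times (tabular method): alternate signs, differentiate u down to 0, integrate dv up.

w**3*sin(3*w)/3 + w**2*sin(3*w) + w**2*cos(3*w)/3 + 7*w*sin(3*w)/9 + 2*w*cos(3*w)/3 - 11*sin(3*w)/9 + 7*cos(3*w)/27 + C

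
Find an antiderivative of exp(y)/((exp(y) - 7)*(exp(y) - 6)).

Let u = e^y, du = e^y dy.
The integral becomes ∫ du/((u-7)(u-6)); decompose into partial fractions.

log(exp(y) - 7) - log(exp(y) - 6) + C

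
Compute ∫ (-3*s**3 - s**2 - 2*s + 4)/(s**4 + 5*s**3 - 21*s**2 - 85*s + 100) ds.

-212*log(s - 4)/243 + log(s - 1)/54 - 1043*log(s + 5)/486 - 182/(27*s + 135) + C

Factor the denominator: (s - 4)*(s - 1)*(s + 5)**2.
Partial-fraction decomposition: -1043/(486*(s + 5)) + 182/(27*(s + 5)**2) + 1/(54*(s - 1)) - 212/(243*(s - 4)).
Integrate each term; A/(s−a) gives A·log|s−a|; A/(s−a)² gives −A/(s−a).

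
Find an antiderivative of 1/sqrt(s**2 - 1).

log(s + sqrt(s**2 - 1)) + C

Substitute s = sec(θ), so ds = sec(θ)*tan(θ) dθ and the radical becomes sqrt(s**2 - 1) = tan(θ) by the Pythagorean identity.
Integrate the resulting trig expression in θ, then back-substitute sec(θ) = s, tan(θ) = sqrt(s**2 - 1) (absorbing any constant into C).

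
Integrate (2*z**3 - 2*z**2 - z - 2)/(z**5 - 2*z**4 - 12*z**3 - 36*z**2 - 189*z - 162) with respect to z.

Factor the denominator: (z - 6)*(z + 1)*(z + 3)*(z**2 + 9).
Partial-fraction decomposition: (16*z + 171)/(270*(z**2 + 9)) - 71/(324*(z + 3)) + 1/(28*(z + 1)) + 352/(2835*(z - 6)).
Integrate each term; A/(z−a) gives A·log|z−a|; the (Bz+D)/(z²+p²) term gives a log and an atan.

352*log(z - 6)/2835 + log(z + 1)/28 - 71*log(z + 3)/324 + 4*log(z**2 + 9)/135 + 19*atan(z/3)/90 + C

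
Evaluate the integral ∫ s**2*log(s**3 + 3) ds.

Let u = s**3 + 3, so du = (3*s**2) ds.
The integral becomes (1/3)·∫ log(u) du; integrate by parts with u′=log(u), dv′=du.

s**3*log(s**3 + 3)/3 - s**3/3 + log(s**3 + 3) + C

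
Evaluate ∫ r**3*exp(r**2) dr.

Let u = r², du = 2r dr; rewrite as (1/2)∫ u^1·exp(1u) du.
Now integrate by parts 1 time.

(r**2 - 1)*exp(r**2)/2 + C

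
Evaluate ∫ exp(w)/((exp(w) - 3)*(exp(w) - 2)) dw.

log(exp(w) - 3) - log(exp(w) - 2) + C

Let u = e^w, du = e^w dw.
The integral becomes ∫ du/((u-3)(u-2)); decompose into partial fractions.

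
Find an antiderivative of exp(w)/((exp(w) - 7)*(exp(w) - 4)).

log(exp(w) - 7)/3 - log(exp(w) - 4)/3 + C

Let u = e^w, du = e^w dw.
The integral becomes ∫ du/((u-7)(u-4)); decompose into partial fractions.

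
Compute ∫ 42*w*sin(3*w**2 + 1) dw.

-7*cos(3*w**2 + 1) + C

Let u = 3*w**2 + 1, so du = (6*w) dw.
Rewriting, the integral becomes 7·∫ sin(u) du = 7·-cos(u).
Substituting back, u = 3*w**2 + 1.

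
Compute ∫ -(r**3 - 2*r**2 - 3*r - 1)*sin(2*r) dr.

Use integration by parts with u = r**3 - 2*r**2 - 3*r - 1, dv = -sin(2*r) dr, so v = cos(2*r)/2.
Apply parts 3 times (tabular method): alternate signs, differentiate u down to 0, integrate dv up.

r**3*cos(2*r)/2 - 3*r**2*sin(2*r)/4 - r**2*cos(2*r) + r*sin(2*r) - 9*r*cos(2*r)/4 + 9*sin(2*r)/8 + C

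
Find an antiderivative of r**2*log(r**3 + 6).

Let u = r**3 + 6, so du = (3*r**2) dr.
The integral becomes (1/3)·∫ log(u) du; integrate by parts with u′=log(u), dv′=du.

r**3*log(r**3 + 6)/3 - r**3/3 + 2*log(r**3 + 6) + C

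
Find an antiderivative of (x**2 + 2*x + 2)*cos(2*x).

x**2*sin(2*x)/2 + x*sin(2*x) + x*cos(2*x)/2 + 3*sin(2*x)/4 + cos(2*x)/2 + C

Use integration by parts with u = x**2 + 2*x + 2, dv = cos(2*x) dx, so v = sin(2*x)/2.
Apply parts 2 times (tabular method): alternate signs, differentiate u down to 0, integrate dv up.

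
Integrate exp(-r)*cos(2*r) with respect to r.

2*exp(-r)*sin(2*r)/5 - exp(-r)*cos(2*r)/5 + C

Let I denote the integral. Integrate by parts with u = cos(2*r), dv = exp(-r) dr, so v = -exp(-r): I = -exp(-r)*cos(2*r) − 2·∫ exp(-r)*sin(2*r) dr.
Apply parts again with u = sin(2*r), dv = exp(-r) dr: ∫ exp(-r)*sin(2*r) dr = -exp(-r)*sin(2*r) + 2·I. Substituting back brings back I: I = 2*exp(-r)*sin(2*r) - exp(-r)*cos(2*r) − 4·I.
Solving for I: (1 + 4)·I equals the remaining terms, so I = (1/5)·(2*exp(-r)*sin(2*r) - exp(-r)*cos(2*r)).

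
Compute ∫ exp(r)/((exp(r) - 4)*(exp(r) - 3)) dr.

Let u = e^r, du = e^r dr.
The integral becomes ∫ du/((u-4)(u-3)); decompose into partial fractions.

log(exp(r) - 4) - log(exp(r) - 3) + C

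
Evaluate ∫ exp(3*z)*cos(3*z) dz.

exp(3*z)*sin(3*z)/6 + exp(3*z)*cos(3*z)/6 + C

Let I denote the integral. Integrate by parts with u = cos(3*z), dv = exp(3*z) dz, so v = exp(3*z)/3: I = exp(3*z)*cos(3*z)/3 + ∫ exp(3*z)*sin(3*z) dz.
Apply parts again with u = sin(3*z), dv = exp(3*z) dz: ∫ exp(3*z)*sin(3*z) dz = exp(3*z)*sin(3*z)/3 − I. Substituting back brings back I: I = exp(3*z)*sin(3*z)/3 + exp(3*z)*cos(3*z)/3 − I.
Solving for I: (1 + 1)·I equals the remaining terms, so I = (1/2)·(exp(3*z)*sin(3*z)/3 + exp(3*z)*cos(3*z)/3).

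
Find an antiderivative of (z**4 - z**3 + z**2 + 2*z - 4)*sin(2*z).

-z**4*cos(2*z)/2 + z**3*sin(2*z) + z**3*cos(2*z)/2 - 3*z**2*sin(2*z)/4 + z**2*cos(2*z) - z*sin(2*z) - 7*z*cos(2*z)/4 + 7*sin(2*z)/8 + 3*cos(2*z)/2 + C

Use integration by parts with u = z**4 - z**3 + z**2 + 2*z - 4, dv = sin(2*z) dz, so v = -cos(2*z)/2.
Apply parts 4 times (tabular method): alternate signs, differentiate u down to 0, integrate dv up.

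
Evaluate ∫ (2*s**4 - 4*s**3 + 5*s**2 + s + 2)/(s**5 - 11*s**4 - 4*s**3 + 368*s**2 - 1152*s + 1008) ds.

Factor the denominator: (s - 7)*(s - 6)*(s - 2)**2*(s + 6).
Partial-fraction decomposition: 227/(624*(s + 6)) + 7/(25*(s - 2)) + 3/(20*(s - 2)**2) - 479/(48*(s - 6)) + 3684/(325*(s - 7)).
Integrate each term; A/(s−a) gives A·log|s−a|; A/(s−a)² gives −A/(s−a).

3684*log(s - 7)/325 - 479*log(s - 6)/48 + 7*log(s - 2)/25 + 227*log(s + 6)/624 - 3/(20*s - 40) + C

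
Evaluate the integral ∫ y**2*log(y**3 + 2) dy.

Let u = y**3 + 2, so du = (3*y**2) dy.
The integral becomes (1/3)·∫ log(u) du; integrate by parts with u′=log(u), dv′=du.

y**3*log(y**3 + 2)/3 - y**3/3 + 2*log(y**3 + 2)/3 + C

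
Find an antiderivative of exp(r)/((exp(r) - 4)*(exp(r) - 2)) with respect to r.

Let u = e^r, du = e^r dr.
The integral becomes ∫ du/((u-2)(u-4)); decompose into partial fractions.

log(exp(r) - 4)/2 - log(exp(r) - 2)/2 + C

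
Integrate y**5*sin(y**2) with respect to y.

Let u = y², du = 2y dy; rewrite as (1/2)∫ u^2·sin(1u) du.
Now integrate by parts 2 times.

-y**4*cos(y**2)/2 + y**2*sin(y**2) + cos(y**2) + C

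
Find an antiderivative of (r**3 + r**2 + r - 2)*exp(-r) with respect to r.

(-r**3 - 4*r**2 - 9*r - 7)*exp(-r) + C

Use integration by parts with u = r**3 + r**2 + r - 2, dv = exp(-r) dr, so v = -exp(-r).
Apply parts 3 times (tabular method): alternate signs, differentiate u down to 0, integrate dv up.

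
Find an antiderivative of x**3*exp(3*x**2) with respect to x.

(3*x**2 - 1)*exp(3*x**2)/18 + C

Let u = x², du = 2x dx; rewrite as (1/2)∫ u^1·exp(3u) du.
Now integrate by parts 1 time.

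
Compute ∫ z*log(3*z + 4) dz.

z**2*log(3*z + 4)/2 - z**2/4 + 2*z/3 - 8*log(3*z + 4)/9 + C

Use integration by parts with u = log(3*z + 4), dv = z dz.
Then du = 3/(3*z + 4) dz and v = z**2/2.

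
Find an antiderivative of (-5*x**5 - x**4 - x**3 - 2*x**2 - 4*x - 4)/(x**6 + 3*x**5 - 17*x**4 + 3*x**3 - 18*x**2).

Factor the denominator: x**2*(x - 3)*(x + 6)*(x**2 + 1).
Partial-fraction decomposition: -(161*x + 33)/(370*(x**2 + 1)) - 9437/(2997*(x + 6)) - 1357/(810*(x - 3)) + 7/(27*x) + 2/(9*x**2).
Integrate each term; A/(x−a) gives A·log|x−a|; the (Bx+D)/(x²+p²) term gives a log and an atan.

7*log(x)/27 - 1357*log(x - 3)/810 - 9437*log(x + 6)/2997 - 161*log(x**2 + 1)/740 - 33*atan(x)/370 - 2/(9*x) + C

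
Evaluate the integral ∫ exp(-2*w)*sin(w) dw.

-2*exp(-2*w)*sin(w)/5 - exp(-2*w)*cos(w)/5 + C

Let I denote the integral. Integrate by parts with u = sin(w), dv = exp(-2*w) dw, so v = -exp(-2*w)/2: I = -exp(-2*w)*sin(w)/2 + (1/2)·∫ exp(-2*w)*cos(w) dw.
Apply parts again with u = cos(w), dv = exp(-2*w) dw: ∫ exp(-2*w)*cos(w) dw = -exp(-2*w)*cos(w)/2 − (1/2)·I. Substituting back brings back I: I = -exp(-2*w)*sin(w)/2 - exp(-2*w)*cos(w)/4 − (1/4)·I.
Solving for I: (1 + 1/4)·I equals the remaining terms, so I = (4/5)·(-exp(-2*w)*sin(w)/2 - exp(-2*w)*cos(w)/4).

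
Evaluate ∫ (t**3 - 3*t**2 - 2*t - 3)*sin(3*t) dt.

-t**3*cos(3*t)/3 + t**2*sin(3*t)/3 + t**2*cos(3*t) - 2*t*sin(3*t)/3 + 8*t*cos(3*t)/9 - 8*sin(3*t)/27 + 7*cos(3*t)/9 + C

Use integration by parts with u = t**3 - 3*t**2 - 2*t - 3, dv = sin(3*t) dt, so v = -cos(3*t)/3.
Apply parts 3 times (tabular method): alternate signs, differentiate u down to 0, integrate dv up.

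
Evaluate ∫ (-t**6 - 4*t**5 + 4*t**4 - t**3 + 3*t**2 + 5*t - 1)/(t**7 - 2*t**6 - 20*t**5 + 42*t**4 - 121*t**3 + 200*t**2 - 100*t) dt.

log(t)/100 - 25651*log(t - 5)/23200 + 103*log(t - 1)/1440 - 451*log(t + 5)/52200 + 19*log(t**2 + 4)/1160 - 79*atan(t/2)/290 + 1/(24*t - 24) + C

Factor the denominator: t*(t - 5)*(t - 1)**2*(t + 5)*(t**2 + 4).
Partial-fraction decomposition: (19*t - 316)/(580*(t**2 + 4)) - 451/(52200*(t + 5)) + 103/(1440*(t - 1)) - 1/(24*(t - 1)**2) - 25651/(23200*(t - 5)) + 1/(100*t).
Integrate each term; A/(t−a) gives A·log|t−a|; the (Bt+D)/(t²+p²) term gives a log and an atan.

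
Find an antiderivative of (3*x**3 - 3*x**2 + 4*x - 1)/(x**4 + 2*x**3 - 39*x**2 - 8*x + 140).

Factor the denominator: (x - 5)*(x - 2)*(x + 2)*(x + 7).
Partial-fraction decomposition: 241/(108*(x + 7)) - 9/(28*(x + 2)) - 19/(108*(x - 2)) + 319/(252*(x - 5)).
Integrate each term: A/(x−a) contributes A·log|x−a|.

319*log(x - 5)/252 - 19*log(x - 2)/108 - 9*log(x + 2)/28 + 241*log(x + 7)/108 + C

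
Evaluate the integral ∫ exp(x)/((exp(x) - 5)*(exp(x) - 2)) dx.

Let u = e^x, du = e^x dx.
The integral becomes ∫ du/((u-5)(u-2)); decompose into partial fractions.

log(exp(x) - 5)/3 - log(exp(x) - 2)/3 + C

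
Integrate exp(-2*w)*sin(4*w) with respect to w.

-exp(-2*w)*sin(4*w)/10 - exp(-2*w)*cos(4*w)/5 + C

Let I denote the integral. Integrate by parts with u = sin(4*w), dv = exp(-2*w) dw, so v = -exp(-2*w)/2: I = -exp(-2*w)*sin(4*w)/2 + 2·∫ exp(-2*w)*cos(4*w) dw.
Apply parts again with u = cos(4*w), dv = exp(-2*w) dw: ∫ exp(-2*w)*cos(4*w) dw = -exp(-2*w)*cos(4*w)/2 − 2·I. Substituting back brings back I: I = -exp(-2*w)*sin(4*w)/2 - exp(-2*w)*cos(4*w) − 4·I.
Solving for I: (1 + 4)·I equals the remaining terms, so I = (1/5)·(-exp(-2*w)*sin(4*w)/2 - exp(-2*w)*cos(4*w)).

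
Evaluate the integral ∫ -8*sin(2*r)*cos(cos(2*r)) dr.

4*sin(cos(2*r)) + C

Let u = cos(2*r), so du = (-2*sin(2*r)) dr.
Rewriting, the integral becomes 4·∫ cos(u) du = 4·sin(u).
Substituting back, u = cos(2*r).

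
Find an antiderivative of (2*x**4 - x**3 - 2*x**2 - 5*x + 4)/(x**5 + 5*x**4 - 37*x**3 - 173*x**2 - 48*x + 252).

1139*log(x - 6)/2340 + log(x - 1)/240 + 23*log(x + 2)/60 - 95*log(x + 3)/72 + 2543*log(x + 7)/1040 + C

Factor the denominator: (x - 6)*(x - 1)*(x + 2)*(x + 3)*(x + 7).
Partial-fraction decomposition: 2543/(1040*(x + 7)) - 95/(72*(x + 3)) + 23/(60*(x + 2)) + 1/(240*(x - 1)) + 1139/(2340*(x - 6)).
Integrate each term: A/(x−a) contributes A·log|x−a|.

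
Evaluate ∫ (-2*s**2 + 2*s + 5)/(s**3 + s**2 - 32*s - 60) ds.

-5*log(s - 6)/8 + 7*log(s + 2)/24 - 5*log(s + 5)/3 + C

Factor the denominator: (s - 6)*(s + 2)*(s + 5).
Partial-fraction decomposition: -5/(3*(s + 5)) + 7/(24*(s + 2)) - 5/(8*(s - 6)).
Integrate each term: A/(s−a) contributes A·log|s−a|.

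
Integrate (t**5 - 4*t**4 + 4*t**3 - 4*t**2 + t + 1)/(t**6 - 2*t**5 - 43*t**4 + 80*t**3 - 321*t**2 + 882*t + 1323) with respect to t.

Factor the denominator: (t - 7)*(t - 3)*(t + 1)*(t + 7)*(t**2 + 9).
Partial-fraction decomposition: (563*t - 1308)/(5220*(t**2 + 9)) + 193/(336*(t + 7)) - 13/(1920*(t + 1)) + 1/(576*(t - 3)) + 8387/(25984*(t - 7)).
Integrate each term; A/(t−a) gives A·log|t−a|; the (Bt+D)/(t²+p²) term gives a log and an atan.

8387*log(t - 7)/25984 + log(t - 3)/576 - 13*log(t + 1)/1920 + 193*log(t + 7)/336 + 563*log(t**2 + 9)/10440 - 109*atan(t/3)/1305 + C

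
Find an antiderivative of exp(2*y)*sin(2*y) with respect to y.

Let I denote the integral. Integrate by parts with u = sin(2*y), dv = exp(2*y) dy, so v = exp(2*y)/2: I = exp(2*y)*sin(2*y)/2 − ∫ exp(2*y)*cos(2*y) dy.
Apply parts again with u = cos(2*y), dv = exp(2*y) dy: ∫ exp(2*y)*cos(2*y) dy = exp(2*y)*cos(2*y)/2 + I. Substituting back brings back I: I = exp(2*y)*sin(2*y)/2 - exp(2*y)*cos(2*y)/2 − I.
Solving for I: (1 + 1)·I equals the remaining terms, so I = (1/2)·(exp(2*y)*sin(2*y)/2 - exp(2*y)*cos(2*y)/2).

exp(2*y)*sin(2*y)/4 - exp(2*y)*cos(2*y)/4 + C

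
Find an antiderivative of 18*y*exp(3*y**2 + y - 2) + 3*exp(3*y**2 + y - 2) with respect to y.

3*exp(3*y**2 + y - 2) + C

Let u = 3*y**2 + y - 2, so du = (6*y + 1) dy.
Rewriting, the integral becomes 3·∫ e^u du = 3·e^u.
Substituting back, u = 3*y**2 + y - 2.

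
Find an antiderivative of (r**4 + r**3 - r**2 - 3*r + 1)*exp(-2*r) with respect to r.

(-4*r**4 - 12*r**3 - 14*r**2 - 2*r - 5)*exp(-2*r)/8 + C

Use integration by parts with u = r**4 + r**3 - r**2 - 3*r + 1, dv = exp(-2*r) dr, so v = -exp(-2*r)/2.
Apply parts 4 times (tabular method): alternate signs, differentiate u down to 0, integrate dv up.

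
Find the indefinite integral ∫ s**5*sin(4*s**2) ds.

Let u = s², du = 2s ds; rewrite as (1/2)∫ u^2·sin(4u) du.
Now integrate by parts 2 times.

-s**4*cos(4*s**2)/8 + s**2*sin(4*s**2)/16 + cos(4*s**2)/64 + C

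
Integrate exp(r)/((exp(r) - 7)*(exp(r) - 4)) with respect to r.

log(exp(r) - 7)/3 - log(exp(r) - 4)/3 + C

Let u = e^r, du = e^r dr.
The integral becomes ∫ du/((u-7)(u-4)); decompose into partial fractions.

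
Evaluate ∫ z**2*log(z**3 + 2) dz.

z**3*log(z**3 + 2)/3 - z**3/3 + 2*log(z**3 + 2)/3 + C

Let u = z**3 + 2, so du = (3*z**2) dz.
The integral becomes (1/3)·∫ log(u) du; integrate by parts with u′=log(u), dv′=du.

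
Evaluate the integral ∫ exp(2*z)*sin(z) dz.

2*exp(2*z)*sin(z)/5 - exp(2*z)*cos(z)/5 + C

Let I denote the integral. Integrate by parts with u = sin(z), dv = exp(2*z) dz, so v = exp(2*z)/2: I = exp(2*z)*sin(z)/2 − (1/2)·∫ exp(2*z)*cos(z) dz.
Apply parts again with u = cos(z), dv = exp(2*z) dz: ∫ exp(2*z)*cos(z) dz = exp(2*z)*cos(z)/2 + (1/2)·I. Substituting back brings back I: I = exp(2*z)*sin(z)/2 - exp(2*z)*cos(z)/4 − (1/4)·I.
Solving for I: (1 + 1/4)·I equals the remaining terms, so I = (4/5)·(exp(2*z)*sin(z)/2 - exp(2*z)*cos(z)/4).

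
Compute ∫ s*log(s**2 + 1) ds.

s**2*log(s**2 + 1)/2 - s**2/2 + log(s**2 + 1)/2 + C

Let u = s**2 + 1, so du = (2*s) ds.
The integral becomes (1/2)·∫ log(u) du; integrate by parts with u′=log(u), dv′=du.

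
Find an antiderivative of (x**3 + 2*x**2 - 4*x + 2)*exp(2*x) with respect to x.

(4*x**3 + 2*x**2 - 18*x + 17)*exp(2*x)/8 + C

Use integration by parts with u = x**3 + 2*x**2 - 4*x + 2, dv = exp(2*x) dx, so v = exp(2*x)/2.
Apply parts 3 times (tabular method): alternate signs, differentiate u down to 0, integrate dv up.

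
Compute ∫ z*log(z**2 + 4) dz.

z**2*log(z**2 + 4)/2 - z**2/2 + 2*log(z**2 + 4) + C

Let u = z**2 + 4, so du = (2*z) dz.
The integral becomes (1/2)·∫ log(u) du; integrate by parts with u′=log(u), dv′=du.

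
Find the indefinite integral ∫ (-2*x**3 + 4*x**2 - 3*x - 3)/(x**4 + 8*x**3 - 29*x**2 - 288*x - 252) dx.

-103*log(x - 6)/364 - log(x + 1)/35 + 197*log(x + 6)/20 - 150*log(x + 7)/13 + C

Factor the denominator: (x - 6)*(x + 1)*(x + 6)*(x + 7).
Partial-fraction decomposition: -150/(13*(x + 7)) + 197/(20*(x + 6)) - 1/(35*(x + 1)) - 103/(364*(x - 6)).
Integrate each term: A/(x−a) contributes A·log|x−a|.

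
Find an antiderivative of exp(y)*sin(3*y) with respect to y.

Let I denote the integral. Integrate by parts with u = sin(3*y), dv = exp(y) dy, so v = exp(y): I = exp(y)*sin(3*y) − 3·∫ exp(y)*cos(3*y) dy.
Apply parts again with u = cos(3*y), dv = exp(y) dy: ∫ exp(y)*cos(3*y) dy = exp(y)*cos(3*y) + 3·I. Substituting back brings back I: I = exp(y)*sin(3*y) - 3*exp(y)*cos(3*y) − 9·I.
Solving for I: (1 + 9)·I equals the remaining terms, so I = (1/10)·(exp(y)*sin(3*y) - 3*exp(y)*cos(3*y)).

exp(y)*sin(3*y)/10 - 3*exp(y)*cos(3*y)/10 + C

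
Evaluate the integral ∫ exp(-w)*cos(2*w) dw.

2*exp(-w)*sin(2*w)/5 - exp(-w)*cos(2*w)/5 + C

Let I denote the integral. Integrate by parts with u = cos(2*w), dv = exp(-w) dw, so v = -exp(-w): I = -exp(-w)*cos(2*w) − 2·∫ exp(-w)*sin(2*w) dw.
Apply parts again with u = sin(2*w), dv = exp(-w) dw: ∫ exp(-w)*sin(2*w) dw = -exp(-w)*sin(2*w) + 2·I. Substituting back brings back I: I = 2*exp(-w)*sin(2*w) - exp(-w)*cos(2*w) − 4·I.
Solving for I: (1 + 4)·I equals the remaining terms, so I = (1/5)·(2*exp(-w)*sin(2*w) - exp(-w)*cos(2*w)).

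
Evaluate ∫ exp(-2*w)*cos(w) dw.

exp(-2*w)*sin(w)/5 - 2*exp(-2*w)*cos(w)/5 + C

Let I denote the integral. Integrate by parts with u = cos(w), dv = exp(-2*w) dw, so v = -exp(-2*w)/2: I = -exp(-2*w)*cos(w)/2 − (1/2)·∫ exp(-2*w)*sin(w) dw.
Apply parts again with u = sin(w), dv = exp(-2*w) dw: ∫ exp(-2*w)*sin(w) dw = -exp(-2*w)*sin(w)/2 + (1/2)·I. Substituting back brings back I: I = exp(-2*w)*sin(w)/4 - exp(-2*w)*cos(w)/2 − (1/4)·I.
Solving for I: (1 + 1/4)·I equals the remaining terms, so I = (4/5)·(exp(-2*w)*sin(w)/4 - exp(-2*w)*cos(w)/2).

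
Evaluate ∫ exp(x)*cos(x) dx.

exp(x)*sin(x)/2 + exp(x)*cos(x)/2 + C

Let I denote the integral. Integrate by parts with u = cos(x), dv = exp(x) dx, so v = exp(x): I = exp(x)*cos(x) + ∫ exp(x)*sin(x) dx.
Apply parts again with u = sin(x), dv = exp(x) dx: ∫ exp(x)*sin(x) dx = exp(x)*sin(x) − I. Substituting back brings back I: I = exp(x)*sin(x) + exp(x)*cos(x) − I.
Solving for I: (1 + 1)·I equals the remaining terms, so I = (1/2)·(exp(x)*sin(x) + exp(x)*cos(x)).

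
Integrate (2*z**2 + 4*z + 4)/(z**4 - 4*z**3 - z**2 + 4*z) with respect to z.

log(z) + 13*log(z - 4)/15 - 5*log(z - 1)/3 - log(z + 1)/5 + C

Factor the denominator: z*(z - 4)*(z - 1)*(z + 1).
Partial-fraction decomposition: -1/(5*(z + 1)) - 5/(3*(z - 1)) + 13/(15*(z - 4)) + 1/z.
Integrate each term: A/(z−a) contributes A·log|z−a|.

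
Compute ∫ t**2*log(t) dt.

t**3*log(t)/3 - t**3/9 + C

Use integration by parts with u = log(t), dv = t**2 dt.
Then du = 1/t dt and v = t**3/3.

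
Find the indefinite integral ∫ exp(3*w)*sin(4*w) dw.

3*exp(3*w)*sin(4*w)/25 - 4*exp(3*w)*cos(4*w)/25 + C

Let I denote the integral. Integrate by parts with u = sin(4*w), dv = exp(3*w) dw, so v = exp(3*w)/3: I = exp(3*w)*sin(4*w)/3 − (4/3)·∫ exp(3*w)*cos(4*w) dw.
Apply parts again with u = cos(4*w), dv = exp(3*w) dw: ∫ exp(3*w)*cos(4*w) dw = exp(3*w)*cos(4*w)/3 + (4/3)·I. Substituting back brings back I: I = exp(3*w)*sin(4*w)/3 - 4*exp(3*w)*cos(4*w)/9 − (16/9)·I.
Solving for I: (1 + 16/9)·I equals the remaining terms, so I = (9/25)·(exp(3*w)*sin(4*w)/3 - 4*exp(3*w)*cos(4*w)/9).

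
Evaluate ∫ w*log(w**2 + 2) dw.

w**2*log(w**2 + 2)/2 - w**2/2 + log(w**2 + 2) + C

Let u = w**2 + 2, so du = (2*w) dw.
The integral becomes (1/2)·∫ log(u) du; integrate by parts with u′=log(u), dv′=du.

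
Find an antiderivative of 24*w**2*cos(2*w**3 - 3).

Let u = 2*w**3 - 3, so du = (6*w**2) dw.
Rewriting, the integral becomes 4·∫ cos(u) du = 4·sin(u).
Substituting back, u = 2*w**3 - 3.

4*sin(2*w**3 - 3) + C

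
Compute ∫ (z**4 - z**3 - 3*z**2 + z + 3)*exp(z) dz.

Use integration by parts with u = z**4 - z**3 - 3*z**2 + z + 3, dv = exp(z) dz, so v = exp(z).
Apply parts 4 times (tabular method): alternate signs, differentiate u down to 0, integrate dv up.

(z**4 - 5*z**3 + 12*z**2 - 23*z + 26)*exp(z) + C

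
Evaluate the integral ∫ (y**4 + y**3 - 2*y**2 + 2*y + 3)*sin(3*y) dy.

-y**4*cos(3*y)/3 + 4*y**3*sin(3*y)/9 - y**3*cos(3*y)/3 + y**2*sin(3*y)/3 + 10*y**2*cos(3*y)/9 - 20*y*sin(3*y)/27 - 4*y*cos(3*y)/9 + 4*sin(3*y)/27 - 101*cos(3*y)/81 + C

Use integration by parts with u = y**4 + y**3 - 2*y**2 + 2*y + 3, dv = sin(3*y) dy, so v = -cos(3*y)/3.
Apply parts 4 times (tabular method): alternate signs, differentiate u down to 0, integrate dv up.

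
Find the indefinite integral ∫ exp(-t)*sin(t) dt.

Let I denote the integral. Integrate by parts with u = sin(t), dv = exp(-t) dt, so v = -exp(-t): I = -exp(-t)*sin(t) + ∫ exp(-t)*cos(t) dt.
Apply parts again with u = cos(t), dv = exp(-t) dt: ∫ exp(-t)*cos(t) dt = -exp(-t)*cos(t) − I. Substituting back brings back I: I = -exp(-t)*sin(t) - exp(-t)*cos(t) − I.
Solving for I: (1 + 1)·I equals the remaining terms, so I = (1/2)·(-exp(-t)*sin(t) - exp(-t)*cos(t)).

-exp(-t)*sin(t)/2 - exp(-t)*cos(t)/2 + C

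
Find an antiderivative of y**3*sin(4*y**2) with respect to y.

Let u = y², du = 2y dy; rewrite as (1/2)∫ u^1·sin(4u) du.
Now integrate by parts 1 time.

-y**2*cos(4*y**2)/8 + sin(4*y**2)/32 + C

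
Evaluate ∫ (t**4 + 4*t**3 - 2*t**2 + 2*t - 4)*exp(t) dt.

(t**4 - 2*t**2 + 6*t - 10)*exp(t) + C

Use integration by parts with u = t**4 + 4*t**3 - 2*t**2 + 2*t - 4, dv = exp(t) dt, so v = exp(t).
Apply parts 4 times (tabular method): alternate signs, differentiate u down to 0, integrate dv up.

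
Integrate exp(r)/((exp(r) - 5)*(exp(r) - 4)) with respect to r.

log(exp(r) - 5) - log(exp(r) - 4) + C

Let u = e^r, du = e^r dr.
The integral becomes ∫ du/((u-5)(u-4)); decompose into partial fractions.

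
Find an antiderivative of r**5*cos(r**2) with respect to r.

Let u = r², du = 2r dr; rewrite as (1/2)∫ u^2·cos(1u) du.
Now integrate by parts 2 times.

r**4*sin(r**2)/2 + r**2*cos(r**2) - sin(r**2) + C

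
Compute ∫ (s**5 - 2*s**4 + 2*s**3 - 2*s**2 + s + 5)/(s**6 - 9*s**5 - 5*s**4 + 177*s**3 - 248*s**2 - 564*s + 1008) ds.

2521*log(s - 7)/1584 - 2671*log(s - 3)/3920 - log(s - 2)/8 - 17*log(s + 2)/360 + 565*log(s + 4)/2156 + 25/(28*s - 84) + C

Factor the denominator: (s - 7)*(s - 3)**2*(s - 2)*(s + 2)*(s + 4).
Partial-fraction decomposition: 565/(2156*(s + 4)) - 17/(360*(s + 2)) - 1/(8*(s - 2)) - 2671/(3920*(s - 3)) - 25/(28*(s - 3)**2) + 2521/(1584*(s - 7)).
Integrate each term; A/(s−a) gives A·log|s−a|; A/(s−a)² gives −A/(s−a).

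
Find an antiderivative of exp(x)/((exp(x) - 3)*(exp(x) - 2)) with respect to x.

log(exp(x) - 3) - log(exp(x) - 2) + C

Let u = e^x, du = e^x dx.
The integral becomes ∫ du/((u-3)(u-2)); decompose into partial fractions.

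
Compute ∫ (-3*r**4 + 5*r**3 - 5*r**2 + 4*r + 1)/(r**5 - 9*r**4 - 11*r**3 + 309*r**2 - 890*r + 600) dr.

Factor the denominator: (r - 5)**2*(r - 4)*(r - 1)*(r + 6).
Partial-fraction decomposition: -5171/(8470*(r + 6)) - 1/(168*(r - 1)) - 511/(30*(r - 4)) + 14181/(968*(r - 5)) - 677/(22*(r - 5)**2).
Integrate each term; A/(r−a) gives A·log|r−a|; A/(r−a)² gives −A/(r−a).

14181*log(r - 5)/968 - 511*log(r - 4)/30 - log(r - 1)/168 - 5171*log(r + 6)/8470 + 677/(22*r - 110) + C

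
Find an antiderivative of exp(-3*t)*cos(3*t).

Let I denote the integral. Integrate by parts with u = cos(3*t), dv = exp(-3*t) dt, so v = -exp(-3*t)/3: I = -exp(-3*t)*cos(3*t)/3 − ∫ exp(-3*t)*sin(3*t) dt.
Apply parts again with u = sin(3*t), dv = exp(-3*t) dt: ∫ exp(-3*t)*sin(3*t) dt = -exp(-3*t)*sin(3*t)/3 + I. Substituting back brings back I: I = exp(-3*t)*sin(3*t)/3 - exp(-3*t)*cos(3*t)/3 − I.
Solving for I: (1 + 1)·I equals the remaining terms, so I = (1/2)·(exp(-3*t)*sin(3*t)/3 - exp(-3*t)*cos(3*t)/3).

exp(-3*t)*sin(3*t)/6 - exp(-3*t)*cos(3*t)/6 + C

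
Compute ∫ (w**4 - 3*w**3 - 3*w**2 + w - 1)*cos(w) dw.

Use integration by parts with u = w**4 - 3*w**3 - 3*w**2 + w - 1, dv = cos(w) dw, so v = sin(w).
Apply parts 4 times (tabular method): alternate signs, differentiate u down to 0, integrate dv up.

w**4*sin(w) - 3*w**3*sin(w) + 4*w**3*cos(w) - 15*w**2*sin(w) - 9*w**2*cos(w) + 19*w*sin(w) - 30*w*cos(w) + 29*sin(w) + 19*cos(w) + C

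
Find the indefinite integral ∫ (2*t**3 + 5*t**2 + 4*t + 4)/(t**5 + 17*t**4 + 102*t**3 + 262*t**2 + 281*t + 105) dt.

Factor the denominator: (t + 1)**2*(t + 3)*(t + 5)*(t + 7).
Partial-fraction decomposition: -155/(96*(t + 7)) + 141/(64*(t + 5)) - 17/(32*(t + 3)) - 11/(192*(t + 1)) + 1/(16*(t + 1)**2).
Integrate each term; A/(t−a) gives A·log|t−a|; A/(t−a)² gives −A/(t−a).

-11*log(t + 1)/192 - 17*log(t + 3)/32 + 141*log(t + 5)/64 - 155*log(t + 7)/96 - 1/(16*t + 16) + C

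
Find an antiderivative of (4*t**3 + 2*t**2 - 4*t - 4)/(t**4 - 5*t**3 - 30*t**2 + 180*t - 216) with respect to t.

Factor the denominator: (t - 6)*(t - 3)*(t - 2)*(t + 6).
Partial-fraction decomposition: 193/(216*(t + 6)) + 7/(8*(t - 2)) - 110/(27*(t - 3)) + 227/(36*(t - 6)).
Integrate each term: A/(t−a) contributes A·log|t−a|.

227*log(t - 6)/36 - 110*log(t - 3)/27 + 7*log(t - 2)/8 + 193*log(t + 6)/216 + C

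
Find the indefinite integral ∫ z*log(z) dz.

z**2*log(z)/2 - z**2/4 + C

Use integration by parts with u = log(z), dv = z dz.
Then du = 1/z dz and v = z**2/2.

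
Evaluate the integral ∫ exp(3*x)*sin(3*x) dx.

exp(3*x)*sin(3*x)/6 - exp(3*x)*cos(3*x)/6 + C

Let I denote the integral. Integrate by parts with u = sin(3*x), dv = exp(3*x) dx, so v = exp(3*x)/3: I = exp(3*x)*sin(3*x)/3 − ∫ exp(3*x)*cos(3*x) dx.
Apply parts again with u = cos(3*x), dv = exp(3*x) dx: ∫ exp(3*x)*cos(3*x) dx = exp(3*x)*cos(3*x)/3 + I. Substituting back brings back I: I = exp(3*x)*sin(3*x)/3 - exp(3*x)*cos(3*x)/3 − I.
Solving for I: (1 + 1)·I equals the remaining terms, so I = (1/2)·(exp(3*x)*sin(3*x)/3 - exp(3*x)*cos(3*x)/3).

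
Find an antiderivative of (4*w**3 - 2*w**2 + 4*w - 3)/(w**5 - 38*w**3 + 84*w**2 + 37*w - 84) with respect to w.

79*log(w - 4)/55 - 99*log(w - 3)/80 + log(w - 1)/32 + 13*log(w + 1)/240 - 1501*log(w + 7)/5280 + C

Factor the denominator: (w - 4)*(w - 3)*(w - 1)*(w + 1)*(w + 7).
Partial-fraction decomposition: -1501/(5280*(w + 7)) + 13/(240*(w + 1)) + 1/(32*(w - 1)) - 99/(80*(w - 3)) + 79/(55*(w - 4)).
Integrate each term: A/(w−a) contributes A·log|w−a|.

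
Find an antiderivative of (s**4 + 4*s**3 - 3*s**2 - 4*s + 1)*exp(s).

(s**4 - 3*s**2 + 2*s - 1)*exp(s) + C

Use integration by parts with u = s**4 + 4*s**3 - 3*s**2 - 4*s + 1, dv = exp(s) ds, so v = exp(s).
Apply parts 4 times (tabular method): alternate signs, differentiate u down to 0, integrate dv up.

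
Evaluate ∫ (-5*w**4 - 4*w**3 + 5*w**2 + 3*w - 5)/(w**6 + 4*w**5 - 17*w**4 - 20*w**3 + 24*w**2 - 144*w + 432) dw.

Factor the denominator: (w - 3)*(w - 2)*(w + 3)*(w + 6)*(w**2 + 4).
Partial-fraction decomposition: -(29*w + 496)/(1040*(w**2 + 4)) + 5459/(8640*(w + 6)) - 133/(585*(w + 3)) + 91/(320*(w - 2)) - 232/(351*(w - 3)).
Integrate each term; A/(w−a) gives A·log|w−a|; the (Bw+D)/(w²+p²) term gives a log and an atan.

-232*log(w - 3)/351 + 91*log(w - 2)/320 - 133*log(w + 3)/585 + 5459*log(w + 6)/8640 - 29*log(w**2 + 4)/2080 - 31*atan(w/2)/130 + C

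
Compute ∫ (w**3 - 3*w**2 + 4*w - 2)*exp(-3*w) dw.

Use integration by parts with u = w**3 - 3*w**2 + 4*w - 2, dv = exp(-3*w) dw, so v = -exp(-3*w)/3.
Apply parts 3 times (tabular method): alternate signs, differentiate u down to 0, integrate dv up.

(-9*w**3 + 18*w**2 - 24*w + 10)*exp(-3*w)/27 + C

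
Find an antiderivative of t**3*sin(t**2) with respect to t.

Let u = t², du = 2t dt; rewrite as (1/2)∫ u^1·sin(1u) du.
Now integrate by parts 1 time.

-t**2*cos(t**2)/2 + sin(t**2)/2 + C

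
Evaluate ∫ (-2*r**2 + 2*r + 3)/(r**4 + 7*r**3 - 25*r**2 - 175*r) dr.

-3*log(r)/175 - 37*log(r - 5)/600 - 57*log(r + 5)/100 + 109*log(r + 7)/168 + C

Factor the denominator: r*(r - 5)*(r + 5)*(r + 7).
Partial-fraction decomposition: 109/(168*(r + 7)) - 57/(100*(r + 5)) - 37/(600*(r - 5)) - 3/(175*r).
Integrate each term: A/(r−a) contributes A·log|r−a|.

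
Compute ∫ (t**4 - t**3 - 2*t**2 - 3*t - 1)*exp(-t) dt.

(-t**4 - 3*t**3 - 7*t**2 - 11*t - 10)*exp(-t) + C

Use integration by parts with u = t**4 - t**3 - 2*t**2 - 3*t - 1, dv = exp(-t) dt, so v = -exp(-t).
Apply parts 4 times (tabular method): alternate signs, differentiate u down to 0, integrate dv up.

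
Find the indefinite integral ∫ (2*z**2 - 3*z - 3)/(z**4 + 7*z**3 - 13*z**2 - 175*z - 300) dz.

2*log(z - 5)/45 - 3*log(z + 3)/2 + 41*log(z + 4)/9 - 31*log(z + 5)/10 + C

Factor the denominator: (z - 5)*(z + 3)*(z + 4)*(z + 5).
Partial-fraction decomposition: -31/(10*(z + 5)) + 41/(9*(z + 4)) - 3/(2*(z + 3)) + 2/(45*(z - 5)).
Integrate each term: A/(z−a) contributes A·log|z−a|.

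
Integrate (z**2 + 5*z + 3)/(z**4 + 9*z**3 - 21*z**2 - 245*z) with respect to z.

Factor the denominator: z*(z - 5)*(z + 7)**2.
Partial-fraction decomposition: -433/(7056*(z + 7)) + 17/(84*(z + 7)**2) + 53/(720*(z - 5)) - 3/(245*z).
Integrate each term; A/(z−a) gives A·log|z−a|; A/(z−a)² gives −A/(z−a).

-3*log(z)/245 + 53*log(z - 5)/720 - 433*log(z + 7)/7056 - 17/(84*z + 588) + C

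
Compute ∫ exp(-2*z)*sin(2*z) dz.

-exp(-2*z)*sin(2*z)/4 - exp(-2*z)*cos(2*z)/4 + C

Let I denote the integral. Integrate by parts with u = sin(2*z), dv = exp(-2*z) dz, so v = -exp(-2*z)/2: I = -exp(-2*z)*sin(2*z)/2 + ∫ exp(-2*z)*cos(2*z) dz.
Apply parts again with u = cos(2*z), dv = exp(-2*z) dz: ∫ exp(-2*z)*cos(2*z) dz = -exp(-2*z)*cos(2*z)/2 − I. Substituting back brings back I: I = -exp(-2*z)*sin(2*z)/2 - exp(-2*z)*cos(2*z)/2 − I.
Solving for I: (1 + 1)·I equals the remaining terms, so I = (1/2)·(-exp(-2*z)*sin(2*z)/2 - exp(-2*z)*cos(2*z)/2).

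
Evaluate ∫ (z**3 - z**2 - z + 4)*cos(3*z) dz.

Use integration by parts with u = z**3 - z**2 - z + 4, dv = cos(3*z) dz, so v = sin(3*z)/3.
Apply parts 3 times (tabular method): alternate signs, differentiate u down to 0, integrate dv up.

z**3*sin(3*z)/3 - z**2*sin(3*z)/3 + z**2*cos(3*z)/3 - 5*z*sin(3*z)/9 - 2*z*cos(3*z)/9 + 38*sin(3*z)/27 - 5*cos(3*z)/27 + C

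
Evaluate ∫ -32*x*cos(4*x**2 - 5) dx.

Let u = 4*x**2 - 5, so du = (8*x) dx.
Rewriting, the integral becomes -4·∫ cos(u) du = -4·sin(u).
Substituting back, u = 4*x**2 - 5.

-4*sin(4*x**2 - 5) + C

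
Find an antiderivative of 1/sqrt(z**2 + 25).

Substitute z = 5·tan(θ), so dz = 5·sec(θ)^2 dθ and the radical becomes sqrt(z**2 + 25) = 5·sec(θ) by the Pythagorean identity.
Integrate the resulting trig expression in θ, then back-substitute tan(θ) = z/5, sec(θ) = sqrt(z**2 + 25)/5 (absorbing any constant into C).

log(z + sqrt(z**2 + 25)) + C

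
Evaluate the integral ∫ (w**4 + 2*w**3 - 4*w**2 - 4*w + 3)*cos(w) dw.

w**4*sin(w) + 2*w**3*sin(w) + 4*w**3*cos(w) - 16*w**2*sin(w) + 6*w**2*cos(w) - 16*w*sin(w) - 32*w*cos(w) + 35*sin(w) - 16*cos(w) + C

Use integration by parts with u = w**4 + 2*w**3 - 4*w**2 - 4*w + 3, dv = cos(w) dw, so v = sin(w).
Apply parts 4 times (tabular method): alternate signs, differentiate u down to 0, integrate dv up.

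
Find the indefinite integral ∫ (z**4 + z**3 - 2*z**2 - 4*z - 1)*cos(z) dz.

z**4*sin(z) + z**3*sin(z) + 4*z**3*cos(z) - 14*z**2*sin(z) + 3*z**2*cos(z) - 10*z*sin(z) - 28*z*cos(z) + 27*sin(z) - 10*cos(z) + C

Use integration by parts with u = z**4 + z**3 - 2*z**2 - 4*z - 1, dv = cos(z) dz, so v = sin(z).
Apply parts 4 times (tabular method): alternate signs, differentiate u down to 0, integrate dv up.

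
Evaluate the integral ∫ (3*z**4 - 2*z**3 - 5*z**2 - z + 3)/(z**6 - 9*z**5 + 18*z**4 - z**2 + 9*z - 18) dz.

Factor the denominator: (z - 6)*(z - 3)*(z - 1)*(z + 1)*(z**2 + 1).
Partial-fraction decomposition: -(58*z + 89)/(370*(z**2 + 1)) - 1/(28*(z + 1)) - 1/(20*(z - 1)) - 3/(5*(z - 3)) + 1091/(1295*(z - 6)).
Integrate each term; A/(z−a) gives A·log|z−a|; the (Bz+D)/(z²+p²) term gives a log and an atan.

1091*log(z - 6)/1295 - 3*log(z - 3)/5 - log(z - 1)/20 - log(z + 1)/28 - 29*log(z**2 + 1)/370 - 89*atan(z)/370 + C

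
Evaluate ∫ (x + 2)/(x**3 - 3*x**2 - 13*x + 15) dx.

7*log(x - 5)/32 - 3*log(x - 1)/16 - log(x + 3)/32 + C

Factor the denominator: (x - 5)*(x - 1)*(x + 3).
Partial-fraction decomposition: -1/(32*(x + 3)) - 3/(16*(x - 1)) + 7/(32*(x - 5)).
Integrate each term: A/(x−a) contributes A·log|x−a|.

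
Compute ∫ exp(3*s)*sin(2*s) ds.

3*exp(3*s)*sin(2*s)/13 - 2*exp(3*s)*cos(2*s)/13 + C

Let I denote the integral. Integrate by parts with u = sin(2*s), dv = exp(3*s) ds, so v = exp(3*s)/3: I = exp(3*s)*sin(2*s)/3 − (2/3)·∫ exp(3*s)*cos(2*s) ds.
Apply parts again with u = cos(2*s), dv = exp(3*s) ds: ∫ exp(3*s)*cos(2*s) ds = exp(3*s)*cos(2*s)/3 + (2/3)·I. Substituting back brings back I: I = exp(3*s)*sin(2*s)/3 - 2*exp(3*s)*cos(2*s)/9 − (4/9)·I.
Solving for I: (1 + 4/9)·I equals the remaining terms, so I = (9/13)·(exp(3*s)*sin(2*s)/3 - 2*exp(3*s)*cos(2*s)/9).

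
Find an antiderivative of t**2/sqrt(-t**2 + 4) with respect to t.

Substitute t = 2·sin(θ), so dt = 2·cos(θ) dθ and the radical becomes sqrt(-t**2 + 4) = 2·cos(θ) by the Pythagorean identity.
Integrate the resulting trig expression in θ, then back-substitute θ = asin(t/2), sin(θ) = t/2, cos(θ) = sqrt(-t**2 + 4)/2 (absorbing any constant into C).

-t*sqrt(-t**2 + 4)/2 + 2*asin(t/2) + C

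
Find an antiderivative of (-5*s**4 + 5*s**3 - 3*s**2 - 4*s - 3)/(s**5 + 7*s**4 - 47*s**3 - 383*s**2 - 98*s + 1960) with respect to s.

Factor the denominator: (s - 7)*(s - 2)*(s + 4)*(s + 5)*(s + 7).
Partial-fraction decomposition: -769/(42*(s + 7)) + 68/(3*(s + 5)) - 545/(66*(s + 4)) + 1/(30*(s - 2)) - 2617/(2310*(s - 7)).
Integrate each term: A/(s−a) contributes A·log|s−a|.

-2617*log(s - 7)/2310 + log(s - 2)/30 - 545*log(s + 4)/66 + 68*log(s + 5)/3 - 769*log(s + 7)/42 + C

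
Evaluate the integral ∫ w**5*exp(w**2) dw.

(w**4 - 2*w**2 + 2)*exp(w**2)/2 + C

Let u = w², du = 2w dw; rewrite as (1/2)∫ u^2·exp(1u) du.
Now integrate by parts 2 times.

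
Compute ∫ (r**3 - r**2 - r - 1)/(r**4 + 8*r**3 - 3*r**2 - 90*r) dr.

Factor the denominator: r*(r - 3)*(r + 5)*(r + 6).
Partial-fraction decomposition: 247/(54*(r + 6)) - 73/(20*(r + 5)) + 7/(108*(r - 3)) + 1/(90*r).
Integrate each term: A/(r−a) contributes A·log|r−a|.

log(r)/90 + 7*log(r - 3)/108 - 73*log(r + 5)/20 + 247*log(r + 6)/54 + C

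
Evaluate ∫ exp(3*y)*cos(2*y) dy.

Let I denote the integral. Integrate by parts with u = cos(2*y), dv = exp(3*y) dy, so v = exp(3*y)/3: I = exp(3*y)*cos(2*y)/3 + (2/3)·∫ exp(3*y)*sin(2*y) dy.
Apply parts again with u = sin(2*y), dv = exp(3*y) dy: ∫ exp(3*y)*sin(2*y) dy = exp(3*y)*sin(2*y)/3 − (2/3)·I. Substituting back brings back I: I = 2*exp(3*y)*sin(2*y)/9 + exp(3*y)*cos(2*y)/3 − (4/9)·I.
Solving for I: (1 + 4/9)·I equals the remaining terms, so I = (9/13)·(2*exp(3*y)*sin(2*y)/9 + exp(3*y)*cos(2*y)/3).

2*exp(3*y)*sin(2*y)/13 + 3*exp(3*y)*cos(2*y)/13 + C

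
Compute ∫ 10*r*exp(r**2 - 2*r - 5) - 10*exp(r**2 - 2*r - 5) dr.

5*exp(r**2 - 2*r - 5) + C

Let u = r**2 - 2*r - 5, so du = (2*r - 2) dr.
Rewriting, the integral becomes 5·∫ e^u du = 5·e^u.
Substituting back, u = r**2 - 2*r - 5.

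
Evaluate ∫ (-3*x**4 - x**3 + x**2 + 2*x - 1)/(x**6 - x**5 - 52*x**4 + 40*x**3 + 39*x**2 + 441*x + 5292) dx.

-1871*log(x - 7)/6090 + 809*log(x - 4)/5775 - 107*log(x + 3)/2520 + 3413*log(x + 7)/17864 + 121*log(x**2 + 9)/13050 - 869*atan(x/3)/13050 + C

Factor the denominator: (x - 7)*(x - 4)*(x + 3)*(x + 7)*(x**2 + 9).
Partial-fraction decomposition: 11*(22*x - 237)/(13050*(x**2 + 9)) + 3413/(17864*(x + 7)) - 107/(2520*(x + 3)) + 809/(5775*(x - 4)) - 1871/(6090*(x - 7)).
Integrate each term; A/(x−a) gives A·log|x−a|; the (Bx+D)/(x²+p²) term gives a log and an atan.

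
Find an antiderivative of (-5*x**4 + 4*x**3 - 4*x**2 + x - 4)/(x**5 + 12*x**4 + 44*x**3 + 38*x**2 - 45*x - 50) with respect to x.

Factor the denominator: (x - 1)*(x + 1)*(x + 2)*(x + 5)**2.
Partial-fraction decomposition: -9/(16*(x + 5)) + 1867/(36*(x + 5)**2) - 134/(27*(x + 2)) + 9/(16*(x + 1)) - 1/(27*(x - 1)).
Integrate each term; A/(x−a) gives A·log|x−a|; A/(x−a)² gives −A/(x−a).

-log(x - 1)/27 + 9*log(x + 1)/16 - 134*log(x + 2)/27 - 9*log(x + 5)/16 - 1867/(36*x + 180) + C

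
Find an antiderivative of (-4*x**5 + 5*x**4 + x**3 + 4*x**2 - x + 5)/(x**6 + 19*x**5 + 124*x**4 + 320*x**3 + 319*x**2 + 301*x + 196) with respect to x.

log(x + 1)/12 - 1795*log(x + 4)/153 + 172661*log(x + 7)/22500 - 267*log(x**2 + 1)/21250 - 156*atan(x)/10625 - 13183/(150*x + 1050) + C

Factor the denominator: (x + 1)*(x + 4)*(x + 7)**2*(x**2 + 1).
Partial-fraction decomposition: -3*(89*x + 52)/(10625*(x**2 + 1)) + 172661/(22500*(x + 7)) + 13183/(150*(x + 7)**2) - 1795/(153*(x + 4)) + 1/(12*(x + 1)).
Integrate each term; A/(x−a) gives A·log|x−a|; the (Bx+D)/(x²+p²) term gives a log and an atan.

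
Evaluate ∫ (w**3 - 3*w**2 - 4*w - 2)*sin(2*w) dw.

Use integration by parts with u = w**3 - 3*w**2 - 4*w - 2, dv = sin(2*w) dw, so v = -cos(2*w)/2.
Apply parts 3 times (tabular method): alternate signs, differentiate u down to 0, integrate dv up.

-w**3*cos(2*w)/2 + 3*w**2*sin(2*w)/4 + 3*w**2*cos(2*w)/2 - 3*w*sin(2*w)/2 + 11*w*cos(2*w)/4 - 11*sin(2*w)/8 + cos(2*w)/4 + C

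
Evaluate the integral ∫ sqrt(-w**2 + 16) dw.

Substitute w = 4·sin(θ), so dw = 4·cos(θ) dθ and the radical becomes sqrt(-w**2 + 16) = 4·cos(θ) by the Pythagorean identity.
Integrate the resulting trig expression in θ, then back-substitute θ = asin(w/4), sin(θ) = w/4, cos(θ) = sqrt(-w**2 + 16)/4 (absorbing any constant into C).

w*sqrt(-w**2 + 16)/2 + 8*asin(w/4) + C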